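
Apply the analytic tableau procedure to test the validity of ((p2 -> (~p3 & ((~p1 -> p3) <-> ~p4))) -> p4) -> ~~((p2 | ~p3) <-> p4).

Assume the negation and expand:
Initial set: {~(((p2 -> (~p3 & ((~p1 -> p3) <-> ~p4))) -> p4) -> ~~((p2 | ~p3) <-> p4))}.
~(((p2 -> (~p3 & ((~p1 -> p3) <-> ~p4))) -> p4) -> ~~((p2 | ~p3) <-> p4)): α-rule — add ((p2 -> (~p3 & ((~p1 -> p3) <-> ~p4))) -> p4), ~~~((p2 | ~p3) <-> p4).
~~~((p2 | ~p3) <-> p4): drop double negation, giving ~((p2 | ~p3) <-> p4).
((p2 -> (~p3 & ((~p1 -> p3) <-> ~p4))) -> p4): β-rule — branch into ~(p2 -> (~p3 & ((~p1 -> p3) <-> ~p4)))  //  p4.
  branch 1 (add ~(p2 -> (~p3 & ((~p1 -> p3) <-> ~p4)))):
    ~(p2 -> (~p3 & ((~p1 -> p3) <-> ~p4))): α-rule — add p2, ~(~p3 & ((~p1 -> p3) <-> ~p4)).
    ~((p2 | ~p3) <-> p4): β-rule — branch into (p2 | ~p3), ~p4  //  ~(p2 | ~p3), p4.
      branch 1.1 (add (p2 | ~p3), ~p4):
        ~(~p3 & ((~p1 -> p3) <-> ~p4)): β-rule — branch into ~~p3  //  ~((~p1 -> p3) <-> ~p4).
          branch 1.1.1 (add ~~p3):
            (p2 | ~p3): β-rule — branch into p2  //  ~p3.
              branch 1.1.1.1 (add p2):
                ○ open, literals {p2=true, p3=true, p4=false}.
              branch 1.1.1.2 (add ~p3):
                × closes — contains both p3 and ~p3.
          branch 1.1.2 (add ~((~p1 -> p3) <-> ~p4)):
            (p2 | ~p3): β-rule — branch into p2  //  ~p3.
              branch 1.1.2.1 (add p2):
                ~((~p1 -> p3) <-> ~p4): β-rule — branch into (~p1 -> p3), ~~p4  //  ~(~p1 -> p3), ~p4.
                  branch 1.1.2.1.1 (add (~p1 -> p3), ~~p4):
                    × closes — contains both p4 and ~p4.
                  branch 1.1.2.1.2 (add ~(~p1 -> p3), ~p4):
                    ~(~p1 -> p3): α-rule — add ~p1, ~p3.
                    ○ open, literals {p1=false, p2=true, p3=false, p4=false}.
              branch 1.1.2.2 (add ~p3):
                ~((~p1 -> p3) <-> ~p4): β-rule — branch into (~p1 -> p3), ~~p4  //  ~(~p1 -> p3), ~p4.
                  branch 1.1.2.2.1 (add (~p1 -> p3), ~~p4):
                    × closes — contains both p4 and ~p4.
                  branch 1.1.2.2.2 (add ~(~p1 -> p3), ~p4):
                    ~(~p1 -> p3): α-rule — add ~p1, ~p3.
                    ○ open, literals {p1=false, p2=true, p3=false, p4=false}.
      branch 1.2 (add ~(p2 | ~p3), p4):
        ~(p2 | ~p3): α-rule — add ~p2, ~~p3.
        × closes — contains both p2 and ~p2.
  branch 2 (add p4):
    ~((p2 | ~p3) <-> p4): β-rule — branch into (p2 | ~p3), ~p4  //  ~(p2 | ~p3), p4.
      branch 2.1 (add (p2 | ~p3), ~p4):
        × closes — contains both p4 and ~p4.
      branch 2.2 (add ~(p2 | ~p3), p4):
        ~(p2 | ~p3): α-rule — add ~p2, ~~p3.
        ○ open, literals {p2=false, p3=true, p4=true}.
5 branches closed, 4 open.
An open branch gives a countermodel: p2=true, p3=true, p4=false (unmentioned atoms arbitrary); under it the original formula is false.

Not valid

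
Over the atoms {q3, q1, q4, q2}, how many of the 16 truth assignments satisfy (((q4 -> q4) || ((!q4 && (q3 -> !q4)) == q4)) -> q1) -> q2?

12

Initial set: {((((q4 -> q4) || ((!q4 && (q3 -> !q4)) == q4)) -> q1) -> q2)}.
((((q4 -> q4) || ((!q4 && (q3 -> !q4)) == q4)) -> q1) -> q2): β-rule — branch into !(((q4 -> q4) || ((!q4 && (q3 -> !q4)) == q4)) -> q1)  //  q2.
  branch 1 (add !(((q4 -> q4) || ((!q4 && (q3 -> !q4)) == q4)) -> q1)):
    !(((q4 -> q4) || ((!q4 && (q3 -> !q4)) == q4)) -> q1): α-rule — add ((q4 -> q4) || ((!q4 && (q3 -> !q4)) == q4)), !q1.
    ((q4 -> q4) || ((!q4 && (q3 -> !q4)) == q4)): β-rule — branch into (q4 -> q4)  //  ((!q4 && (q3 -> !q4)) == q4).
      branch 1.1 (add (q4 -> q4)):
        (q4 -> q4): β-rule — branch into !q4  //  q4.
          branch 1.1.1 (add !q4):
            ○ open, literals {q1=F, q4=F}.
          branch 1.1.2 (add q4):
            ○ open, literals {q1=F, q4=T}.
      branch 1.2 (add ((!q4 && (q3 -> !q4)) == q4)):
        ((!q4 && (q3 -> !q4)) == q4): β-rule — branch into (!q4 && (q3 -> !q4)), q4  //  !(!q4 && (q3 -> !q4)), !q4.
          branch 1.2.1 (add (!q4 && (q3 -> !q4)), q4):
            (!q4 && (q3 -> !q4)): α-rule — add !q4, (q3 -> !q4).
            × closes — contains both q4 and !q4.
          branch 1.2.2 (add !(!q4 && (q3 -> !q4)), !q4):
            !(!q4 && (q3 -> !q4)): β-rule — branch into !!q4  //  !(q3 -> !q4).
              branch 1.2.2.1 (add !!q4):
                × closes — contains both q4 and !q4.
              branch 1.2.2.2 (add !(q3 -> !q4)):
                !(q3 -> !q4): α-rule — add q3, !!q4.
                × closes — contains both q4 and !q4.
  branch 2 (add q2):
    ○ open, literals {q2=T}.
3 branches closed, 3 open.
Each open branch fixes some atoms; the unmentioned ones are free. Counting distinct full assignments: branch {q1=F, q4=F} (q3, q2) contributes 4 new; branch {q1=F, q4=T} (q3, q2) contributes 4 new; branch {q2=T} (q3, q1, q4) contributes 4 new. Total: 12.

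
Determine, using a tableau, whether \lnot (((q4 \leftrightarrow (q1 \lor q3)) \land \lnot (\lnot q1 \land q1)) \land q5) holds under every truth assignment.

Assume the negation and expand:
Initial set: {\lnot \lnot (((q4 \leftrightarrow (q1 \lor q3)) \land \lnot (\lnot q1 \land q1)) \land q5)}.
\lnot \lnot (((q4 \leftrightarrow (q1 \lor q3)) \land \lnot (\lnot q1 \land q1)) \land q5): α-rule — add ((q4 \leftrightarrow (q1 \lor q3)) \land \lnot (\lnot q1 \land q1)), q5.
((q4 \leftrightarrow (q1 \lor q3)) \land \lnot (\lnot q1 \land q1)): α-rule — add (q4 \leftrightarrow (q1 \lor q3)), \lnot (\lnot q1 \land q1).
(q4 \leftrightarrow (q1 \lor q3)): β-rule — branch into q4, (q1 \lor q3)  //  \lnot q4, \lnot (q1 \lor q3).
  branch 1 (add q4, (q1 \lor q3)):
    \lnot (\lnot q1 \land q1): β-rule — branch into \lnot \lnot q1  //  \lnot q1.
      branch 1.1 (add \lnot \lnot q1):
        (q1 \lor q3): β-rule — branch into q1  //  q3.
          branch 1.1.1 (add q1):
            ○ open, literals {q1=T, q4=T, q5=T}.
          branch 1.1.2 (add q3):
            ○ open, literals {q1=T, q3=T, q4=T, q5=T}.
      branch 1.2 (add \lnot q1):
        (q1 \lor q3): β-rule — branch into q1  //  q3.
          branch 1.2.1 (add q1):
            × closes — contains both q1 and \lnot q1.
          branch 1.2.2 (add q3):
            ○ open, literals {q1=F, q3=T, q4=T, q5=T}.
  branch 2 (add \lnot q4, \lnot (q1 \lor q3)):
    \lnot (q1 \lor q3): α-rule — add \lnot q1, \lnot q3.
    \lnot (\lnot q1 \land q1): β-rule — branch into \lnot \lnot q1  //  \lnot q1.
      branch 2.1 (add \lnot \lnot q1):
        × closes — contains both q1 and \lnot q1.
      branch 2.2 (add \lnot q1):
        ○ open, literals {q1=F, q3=F, q4=F, q5=T}.
2 branches closed, 4 open.
An open branch gives a countermodel: q1=T, q4=T, q5=T (unmentioned atoms arbitrary); under it the original formula is false.

Not valid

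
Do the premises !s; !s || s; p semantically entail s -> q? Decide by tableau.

Initial set: {!s; (!s || s); p; !(s -> q)}.
!(s -> q): α-rule — add s, !q.
× closes — contains both s and !s.
All 1 branch closes.
Every branch closed, so the premises entail the conclusion.

Yes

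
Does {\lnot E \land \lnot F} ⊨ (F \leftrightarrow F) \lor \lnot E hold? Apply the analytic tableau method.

Yes

Initial set: {T (\lnot E \land \lnot F); F ((F \leftrightarrow F) \lor \lnot E)}.
T (\lnot E \land \lnot F): α-rule — add T \lnot E, T \lnot F.
F ((F \leftrightarrow F) \lor \lnot E): α-rule — add F (F \leftrightarrow F), F \lnot E.
× closes — contains both E and \lnot E.
All 1 branch closes.
Every branch closed, so the premises entail the conclusion.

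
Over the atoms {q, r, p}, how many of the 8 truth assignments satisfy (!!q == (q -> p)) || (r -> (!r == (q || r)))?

5

Initial set: {((!!q == (q -> p)) || (r -> (!r == (q || r))))}.
((!!q == (q -> p)) || (r -> (!r == (q || r)))): β-rule — branch into (!!q == (q -> p))  //  (r -> (!r == (q || r))).
  branch 1 (add (!!q == (q -> p))):
    (!!q == (q -> p)): β-rule — branch into !!q, (q -> p)  //  !!!q, !(q -> p).
      branch 1.1 (add !!q, (q -> p)):
        !!q: drop double negation, giving q.
        (q -> p): β-rule — branch into !q  //  p.
          branch 1.1.1 (add !q):
            × closes — contains both q and !q.
          branch 1.1.2 (add p):
            ○ open, literals {p=1, q=1}.
      branch 1.2 (add !!!q, !(q -> p)):
        !!!q: drop double negation, giving !q.
        !(q -> p): α-rule — add q, !p.
        × closes — contains both q and !q.
  branch 2 (add (r -> (!r == (q || r)))):
    (r -> (!r == (q || r))): β-rule — branch into !r  //  (!r == (q || r)).
      branch 2.1 (add !r):
        ○ open, literals {r=0}.
      branch 2.2 (add (!r == (q || r))):
        (!r == (q || r)): β-rule — branch into !r, (q || r)  //  !!r, !(q || r).
          branch 2.2.1 (add !r, (q || r)):
            (q || r): β-rule — branch into q  //  r.
              branch 2.2.1.1 (add q):
                ○ open, literals {q=1, r=0}.
              branch 2.2.1.2 (add r):
                × closes — contains both r and !r.
          branch 2.2.2 (add !!r, !(q || r)):
            !(q || r): α-rule — add !q, !r.
            × closes — contains both r and !r.
4 branches closed, 3 open.
Each open branch fixes some atoms; the unmentioned ones are free. Counting distinct full assignments: branch {p=1, q=1} (r) contributes 2 new; branch {r=0} (q, p) contributes 3 new; branch {q=1, r=0} (p) contributes 0 new. Total: 5.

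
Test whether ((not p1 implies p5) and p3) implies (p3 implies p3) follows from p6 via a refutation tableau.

Yes

Initial set: {T p6; F (((not p1 implies p5) and p3) implies (p3 implies p3))}.
F (((not p1 implies p5) and p3) implies (p3 implies p3)): α-rule — add T ((not p1 implies p5) and p3), F (p3 implies p3).
T ((not p1 implies p5) and p3): α-rule — add T (not p1 implies p5), T p3.
F (p3 implies p3): α-rule — add T p3, F p3.
× closes — contains both p3 and not p3.
All 1 branch closes.
Every branch closed, so the premises entail the conclusion.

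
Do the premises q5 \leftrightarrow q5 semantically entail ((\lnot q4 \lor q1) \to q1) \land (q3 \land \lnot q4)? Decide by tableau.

Initial set: {T (q5 \leftrightarrow q5); F (((\lnot q4 \lor q1) \to q1) \land (q3 \land \lnot q4))}.
T (q5 \leftrightarrow q5): β-rule — branch into T q5, T q5  //  F q5, F q5.
  branch 1 (add T q5, T q5):
    F (((\lnot q4 \lor q1) \to q1) \land (q3 \land \lnot q4)): β-rule — branch into F ((\lnot q4 \lor q1) \to q1)  //  F (q3 \land \lnot q4).
      branch 1.1 (add F ((\lnot q4 \lor q1) \to q1)):
        F ((\lnot q4 \lor q1) \to q1): α-rule — add T (\lnot q4 \lor q1), F q1.
        T (\lnot q4 \lor q1): β-rule — branch into T \lnot q4  //  T q1.
          branch 1.1.1 (add T \lnot q4):
            ○ open, literals {q1=false, q4=false, q5=true}.
          branch 1.1.2 (add T q1):
            × closes — contains both q1 and \lnot q1.
      branch 1.2 (add F (q3 \land \lnot q4)):
        F (q3 \land \lnot q4): β-rule — branch into F q3  //  F \lnot q4.
          branch 1.2.1 (add F q3):
            ○ open, literals {q3=false, q5=true}.
          branch 1.2.2 (add F \lnot q4):
            ○ open, literals {q4=true, q5=true}.
  branch 2 (add F q5, F q5):
    F (((\lnot q4 \lor q1) \to q1) \land (q3 \land \lnot q4)): β-rule — branch into F ((\lnot q4 \lor q1) \to q1)  //  F (q3 \land \lnot q4).
      branch 2.1 (add F ((\lnot q4 \lor q1) \to q1)):
        F ((\lnot q4 \lor q1) \to q1): α-rule — add T (\lnot q4 \lor q1), F q1.
        T (\lnot q4 \lor q1): β-rule — branch into T \lnot q4  //  T q1.
          branch 2.1.1 (add T \lnot q4):
            ○ open, literals {q1=false, q4=false, q5=false}.
          branch 2.1.2 (add T q1):
            × closes — contains both q1 and \lnot q1.
      branch 2.2 (add F (q3 \land \lnot q4)):
        F (q3 \land \lnot q4): β-rule — branch into F q3  //  F \lnot q4.
          branch 2.2.1 (add F q3):
            ○ open, literals {q3=false, q5=false}.
          branch 2.2.2 (add F \lnot q4):
            ○ open, literals {q4=true, q5=false}.
2 branches closed, 6 open.
An open branch gives a countermodel: q1=false, q4=false, q5=true (unmentioned atoms arbitrary); the premises hold there but the conclusion fails.

No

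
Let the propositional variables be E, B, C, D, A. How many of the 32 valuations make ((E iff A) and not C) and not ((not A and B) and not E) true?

Initial set: {T (((E iff A) and not C) and not ((not A and B) and not E))}.
T (((E iff A) and not C) and not ((not A and B) and not E)): α-rule — add T ((E iff A) and not C), T not ((not A and B) and not E).
T ((E iff A) and not C): α-rule — add T (E iff A), T not C.
T not ((not A and B) and not E): β-rule — branch into F (not A and B)  //  F not E.
  branch 1 (add F (not A and B)):
    T (E iff A): β-rule — branch into T E, T A  //  F E, F A.
      branch 1.1 (add T E, T A):
        F (not A and B): β-rule — branch into F not A  //  F B.
          branch 1.1.1 (add F not A):
            ○ open, literals {A=T, C=F, E=T}.
          branch 1.1.2 (add F B):
            ○ open, literals {A=T, B=F, C=F, E=T}.
      branch 1.2 (add F E, F A):
        F (not A and B): β-rule — branch into F not A  //  F B.
          branch 1.2.1 (add F not A):
            × closes — contains both A and not A.
          branch 1.2.2 (add F B):
            ○ open, literals {A=F, B=F, C=F, E=F}.
  branch 2 (add F not E):
    T (E iff A): β-rule — branch into T E, T A  //  F E, F A.
      branch 2.1 (add T E, T A):
        ○ open, literals {A=T, C=F, E=T}.
      branch 2.2 (add F E, F A):
        × closes — contains both E and not E.
2 branches closed, 4 open.
Each open branch fixes some atoms; the unmentioned ones are free. Counting distinct full assignments: branch {A=T, C=F, E=T} (B, D) contributes 4 new; branch {A=T, B=F, C=F, E=T} (D) contributes 0 new; branch {A=F, B=F, C=F, E=F} (D) contributes 2 new; branch {A=T, C=F, E=T} (B, D) contributes 0 new. Total: 6.

6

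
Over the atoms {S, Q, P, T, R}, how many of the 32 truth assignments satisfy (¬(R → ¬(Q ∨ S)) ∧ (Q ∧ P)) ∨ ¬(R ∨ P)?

Initial set: {((¬(R → ¬(Q ∨ S)) ∧ (Q ∧ P)) ∨ ¬(R ∨ P))}.
((¬(R → ¬(Q ∨ S)) ∧ (Q ∧ P)) ∨ ¬(R ∨ P)): β-rule — branch into (¬(R → ¬(Q ∨ S)) ∧ (Q ∧ P))  //  ¬(R ∨ P).
  branch 1 (add (¬(R → ¬(Q ∨ S)) ∧ (Q ∧ P))):
    (¬(R → ¬(Q ∨ S)) ∧ (Q ∧ P)): α-rule — add ¬(R → ¬(Q ∨ S)), (Q ∧ P).
    ¬(R → ¬(Q ∨ S)): α-rule — add R, ¬¬(Q ∨ S).
    (Q ∧ P): α-rule — add Q, P.
    ¬¬(Q ∨ S): β-rule — branch into Q  //  S.
      branch 1.1 (add Q):
        ○ open, literals {P=1, Q=1, R=1}.
      branch 1.2 (add S):
        ○ open, literals {P=1, Q=1, R=1, S=1}.
  branch 2 (add ¬(R ∨ P)):
    ¬(R ∨ P): α-rule — add ¬R, ¬P.
    ○ open, literals {P=0, R=0}.
0 branches closed, 3 open.
Each open branch fixes some atoms; the unmentioned ones are free. Counting distinct full assignments: branch {P=1, Q=1, R=1} (S, T) contributes 4 new; branch {P=1, Q=1, R=1, S=1} (T) contributes 0 new; branch {P=0, R=0} (S, Q, T) contributes 8 new. Total: 12.

12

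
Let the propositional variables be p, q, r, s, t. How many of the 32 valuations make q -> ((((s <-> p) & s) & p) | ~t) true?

Initial set: {T (q -> ((((s <-> p) & s) & p) | ~t))}.
T (q -> ((((s <-> p) & s) & p) | ~t)): β-rule — branch into F q  //  T ((((s <-> p) & s) & p) | ~t).
  branch 1 (add F q):
    ○ open, literals {q=false}.
  branch 2 (add T ((((s <-> p) & s) & p) | ~t)):
    T ((((s <-> p) & s) & p) | ~t): β-rule — branch into T (((s <-> p) & s) & p)  //  T ~t.
      branch 2.1 (add T (((s <-> p) & s) & p)):
        T (((s <-> p) & s) & p): α-rule — add T ((s <-> p) & s), T p.
        T ((s <-> p) & s): α-rule — add T (s <-> p), T s.
        T (s <-> p): β-rule — branch into T s, T p  //  F s, F p.
          branch 2.1.1 (add T s, T p):
            ○ open, literals {p=true, s=true}.
          branch 2.1.2 (add F s, F p):
            × closes — contains both s and ~s.
      branch 2.2 (add T ~t):
        ○ open, literals {t=false}.
1 branch closed, 3 open.
Each open branch fixes some atoms; the unmentioned ones are free. Counting distinct full assignments: branch {q=false} (p, r, s, t) contributes 16 new; branch {p=true, s=true} (q, r, t) contributes 4 new; branch {t=false} (p, q, r, s) contributes 6 new. Total: 26.

26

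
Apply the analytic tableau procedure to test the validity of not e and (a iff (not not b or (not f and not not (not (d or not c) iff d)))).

Not valid

Assume the negation and expand:
Initial set: {not (not e and (a iff (not not b or (not f and not not (not (d or not c) iff d)))))}.
not (not e and (a iff (not not b or (not f and not not (not (d or not c) iff d))))): β-rule — branch into not not e  //  not (a iff (not not b or (not f and not not (not (d or not c) iff d)))).
  branch 1 (add not not e):
    ○ open, literals {e=T}.
  branch 2 (add not (a iff (not not b or (not f and not not (not (d or not c) iff d))))):
    not (a iff (not not b or (not f and not not (not (d or not c) iff d)))): β-rule — branch into a, not (not not b or (not f and not not (not (d or not c) iff d)))  //  not a, (not not b or (not f and not not (not (d or not c) iff d))).
      branch 2.1 (add a, not (not not b or (not f and not not (not (d or not c) iff d)))):
        not (not not b or (not f and not not (not (d or not c) iff d))): α-rule — add not not not b, not (not f and not not (not (d or not c) iff d)).
        not not not b: drop double negation, giving not b.
        not (not f and not not (not (d or not c) iff d)): β-rule — branch into not not f  //  not not not (not (d or not c) iff d).
          branch 2.1.1 (add not not f):
            ○ open, literals {a=T, b=F, f=T}.
          branch 2.1.2 (add not not not (not (d or not c) iff d)):
            not not not (not (d or not c) iff d): drop double negation, giving not (not (d or not c) iff d).
            not (not (d or not c) iff d): β-rule — branch into not (d or not c), not d  //  not not (d or not c), d.
              branch 2.1.2.1 (add not (d or not c), not d):
                not (d or not c): α-rule — add not d, not not c.
                ○ open, literals {a=T, b=F, c=T, d=F}.
              branch 2.1.2.2 (add not not (d or not c), d):
                not not (d or not c): β-rule — branch into d  //  not c.
                  branch 2.1.2.2.1 (add d):
                    ○ open, literals {a=T, b=F, d=T}.
                  branch 2.1.2.2.2 (add not c):
                    ○ open, literals {a=T, b=F, c=F, d=T}.
      branch 2.2 (add not a, (not not b or (not f and not not (not (d or not c) iff d)))):
        (not not b or (not f and not not (not (d or not c) iff d))): β-rule — branch into not not b  //  (not f and not not (not (d or not c) iff d)).
          branch 2.2.1 (add not not b):
            not not b: drop double negation, giving b.
            ○ open, literals {a=F, b=T}.
          branch 2.2.2 (add (not f and not not (not (d or not c) iff d))):
            (not f and not not (not (d or not c) iff d)): α-rule — add not f, not not (not (d or not c) iff d).
            not not (not (d or not c) iff d): drop double negation, giving (not (d or not c) iff d).
            (not (d or not c) iff d): β-rule — branch into not (d or not c), d  //  not not (d or not c), not d.
              branch 2.2.2.1 (add not (d or not c), d):
                not (d or not c): α-rule — add not d, not not c.
                × closes — contains both d and not d.
              branch 2.2.2.2 (add not not (d or not c), not d):
                not not (d or not c): β-rule — branch into d  //  not c.
                  branch 2.2.2.2.1 (add d):
                    × closes — contains both d and not d.
                  branch 2.2.2.2.2 (add not c):
                    ○ open, literals {a=F, c=F, d=F, f=F}.
2 branches closed, 7 open.
An open branch gives a countermodel: e=T (unmentioned atoms arbitrary); under it the original formula is false.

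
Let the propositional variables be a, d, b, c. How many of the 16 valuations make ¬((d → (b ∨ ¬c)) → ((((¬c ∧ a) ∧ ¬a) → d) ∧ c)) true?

8

Initial set: {¬((d → (b ∨ ¬c)) → ((((¬c ∧ a) ∧ ¬a) → d) ∧ c))}.
¬((d → (b ∨ ¬c)) → ((((¬c ∧ a) ∧ ¬a) → d) ∧ c)): α-rule — add (d → (b ∨ ¬c)), ¬((((¬c ∧ a) ∧ ¬a) → d) ∧ c).
(d → (b ∨ ¬c)): β-rule — branch into ¬d  //  (b ∨ ¬c).
  branch 1 (add ¬d):
    ¬((((¬c ∧ a) ∧ ¬a) → d) ∧ c): β-rule — branch into ¬(((¬c ∧ a) ∧ ¬a) → d)  //  ¬c.
      branch 1.1 (add ¬(((¬c ∧ a) ∧ ¬a) → d)):
        ¬(((¬c ∧ a) ∧ ¬a) → d): α-rule — add ((¬c ∧ a) ∧ ¬a), ¬d.
        ((¬c ∧ a) ∧ ¬a): α-rule — add (¬c ∧ a), ¬a.
        (¬c ∧ a): α-rule — add ¬c, a.
        × closes — contains both a and ¬a.
      branch 1.2 (add ¬c):
        ○ open, literals {c=false, d=false}.
  branch 2 (add (b ∨ ¬c)):
    ¬((((¬c ∧ a) ∧ ¬a) → d) ∧ c): β-rule — branch into ¬(((¬c ∧ a) ∧ ¬a) → d)  //  ¬c.
      branch 2.1 (add ¬(((¬c ∧ a) ∧ ¬a) → d)):
        ¬(((¬c ∧ a) ∧ ¬a) → d): α-rule — add ((¬c ∧ a) ∧ ¬a), ¬d.
        ((¬c ∧ a) ∧ ¬a): α-rule — add (¬c ∧ a), ¬a.
        (¬c ∧ a): α-rule — add ¬c, a.
        × closes — contains both a and ¬a.
      branch 2.2 (add ¬c):
        (b ∨ ¬c): β-rule — branch into b  //  ¬c.
          branch 2.2.1 (add b):
            ○ open, literals {b=true, c=false}.
          branch 2.2.2 (add ¬c):
            ○ open, literals {c=false}.
2 branches closed, 3 open.
Each open branch fixes some atoms; the unmentioned ones are free. Counting distinct full assignments: branch {c=false, d=false} (a, b) contributes 4 new; branch {b=true, c=false} (a, d) contributes 2 new; branch {c=false} (a, d, b) contributes 2 new. Total: 8.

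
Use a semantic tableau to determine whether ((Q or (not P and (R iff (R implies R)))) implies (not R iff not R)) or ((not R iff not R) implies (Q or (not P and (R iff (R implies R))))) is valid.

Valid

Assume the negation and expand:
Initial set: {not (((Q or (not P and (R iff (R implies R)))) implies (not R iff not R)) or ((not R iff not R) implies (Q or (not P and (R iff (R implies R))))))}.
not (((Q or (not P and (R iff (R implies R)))) implies (not R iff not R)) or ((not R iff not R) implies (Q or (not P and (R iff (R implies R)))))): α-rule — add not ((Q or (not P and (R iff (R implies R)))) implies (not R iff not R)), not ((not R iff not R) implies (Q or (not P and (R iff (R implies R))))).
not ((Q or (not P and (R iff (R implies R)))) implies (not R iff not R)): α-rule — add (Q or (not P and (R iff (R implies R)))), not (not R iff not R).
not ((not R iff not R) implies (Q or (not P and (R iff (R implies R))))): α-rule — add (not R iff not R), not (Q or (not P and (R iff (R implies R)))).
not (Q or (not P and (R iff (R implies R)))): α-rule — add not Q, not (not P and (R iff (R implies R))).
(Q or (not P and (R iff (R implies R)))): β-rule — branch into Q  //  (not P and (R iff (R implies R))).
  branch 1 (add Q):
    × closes — contains both Q and not Q.
  branch 2 (add (not P and (R iff (R implies R)))):
    (not P and (R iff (R implies R))): α-rule — add not P, (R iff (R implies R)).
    not (not R iff not R): β-rule — branch into not R, not not R  //  not not R, not R.
      branch 2.1 (add not R, not not R):
        × closes — contains both R and not R.
      branch 2.2 (add not not R, not R):
        × closes — contains both R and not R.
All 3 branches close.
Every branch closed, so the negation is unsatisfiable and the formula is valid.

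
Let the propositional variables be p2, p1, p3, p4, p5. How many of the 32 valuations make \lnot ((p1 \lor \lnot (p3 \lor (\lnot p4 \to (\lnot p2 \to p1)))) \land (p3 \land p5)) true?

Initial set: {\lnot ((p1 \lor \lnot (p3 \lor (\lnot p4 \to (\lnot p2 \to p1)))) \land (p3 \land p5))}.
\lnot ((p1 \lor \lnot (p3 \lor (\lnot p4 \to (\lnot p2 \to p1)))) \land (p3 \land p5)): β-rule — branch into \lnot (p1 \lor \lnot (p3 \lor (\lnot p4 \to (\lnot p2 \to p1))))  //  \lnot (p3 \land p5).
  branch 1 (add \lnot (p1 \lor \lnot (p3 \lor (\lnot p4 \to (\lnot p2 \to p1))))):
    \lnot (p1 \lor \lnot (p3 \lor (\lnot p4 \to (\lnot p2 \to p1)))): α-rule — add \lnot p1, \lnot \lnot (p3 \lor (\lnot p4 \to (\lnot p2 \to p1))).
    \lnot \lnot (p3 \lor (\lnot p4 \to (\lnot p2 \to p1))): β-rule — branch into p3  //  (\lnot p4 \to (\lnot p2 \to p1)).
      branch 1.1 (add p3):
        ○ open, literals {p1=false, p3=true}.
      branch 1.2 (add (\lnot p4 \to (\lnot p2 \to p1))):
        (\lnot p4 \to (\lnot p2 \to p1)): β-rule — branch into \lnot \lnot p4  //  (\lnot p2 \to p1).
          branch 1.2.1 (add \lnot \lnot p4):
            ○ open, literals {p1=false, p4=true}.
          branch 1.2.2 (add (\lnot p2 \to p1)):
            (\lnot p2 \to p1): β-rule — branch into \lnot \lnot p2  //  p1.
              branch 1.2.2.1 (add \lnot \lnot p2):
                ○ open, literals {p1=false, p2=true}.
              branch 1.2.2.2 (add p1):
                × closes — contains both p1 and \lnot p1.
  branch 2 (add \lnot (p3 \land p5)):
    \lnot (p3 \land p5): β-rule — branch into \lnot p3  //  \lnot p5.
      branch 2.1 (add \lnot p3):
        ○ open, literals {p3=false}.
      branch 2.2 (add \lnot p5):
        ○ open, literals {p5=false}.
1 branch closed, 5 open.
Each open branch fixes some atoms; the unmentioned ones are free. Counting distinct full assignments: branch {p1=false, p3=true} (p2, p4, p5) contributes 8 new; branch {p1=false, p4=true} (p2, p3, p5) contributes 4 new; branch {p1=false, p2=true} (p3, p4, p5) contributes 2 new; branch {p3=false} (p2, p1, p4, p5) contributes 10 new; branch {p5=false} (p2, p1, p3, p4) contributes 4 new. Total: 28.

28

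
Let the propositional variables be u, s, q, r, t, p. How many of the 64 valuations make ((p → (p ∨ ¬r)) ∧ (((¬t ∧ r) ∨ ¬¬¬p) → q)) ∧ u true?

22

Initial set: {(((p → (p ∨ ¬r)) ∧ (((¬t ∧ r) ∨ ¬¬¬p) → q)) ∧ u)}.
(((p → (p ∨ ¬r)) ∧ (((¬t ∧ r) ∨ ¬¬¬p) → q)) ∧ u): α-rule — add ((p → (p ∨ ¬r)) ∧ (((¬t ∧ r) ∨ ¬¬¬p) → q)), u.
((p → (p ∨ ¬r)) ∧ (((¬t ∧ r) ∨ ¬¬¬p) → q)): α-rule — add (p → (p ∨ ¬r)), (((¬t ∧ r) ∨ ¬¬¬p) → q).
(p → (p ∨ ¬r)): β-rule — branch into ¬p  //  (p ∨ ¬r).
  branch 1 (add ¬p):
    (((¬t ∧ r) ∨ ¬¬¬p) → q): β-rule — branch into ¬((¬t ∧ r) ∨ ¬¬¬p)  //  q.
      branch 1.1 (add ¬((¬t ∧ r) ∨ ¬¬¬p)):
        ¬((¬t ∧ r) ∨ ¬¬¬p): α-rule — add ¬(¬t ∧ r), ¬¬¬¬p.
        ¬¬¬¬p: drop double negation, giving ¬¬p.
        × closes — contains both p and ¬p.
      branch 1.2 (add q):
        ○ open, literals {p=0, q=1, u=1}.
  branch 2 (add (p ∨ ¬r)):
    (((¬t ∧ r) ∨ ¬¬¬p) → q): β-rule — branch into ¬((¬t ∧ r) ∨ ¬¬¬p)  //  q.
      branch 2.1 (add ¬((¬t ∧ r) ∨ ¬¬¬p)):
        ¬((¬t ∧ r) ∨ ¬¬¬p): α-rule — add ¬(¬t ∧ r), ¬¬¬¬p.
        ¬¬¬¬p: drop double negation, giving ¬¬p.
        (p ∨ ¬r): β-rule — branch into p  //  ¬r.
          branch 2.1.1 (add p):
            ¬(¬t ∧ r): β-rule — branch into ¬¬t  //  ¬r.
              branch 2.1.1.1 (add ¬¬t):
                ○ open, literals {p=1, t=1, u=1}.
              branch 2.1.1.2 (add ¬r):
                ○ open, literals {p=1, r=0, u=1}.
          branch 2.1.2 (add ¬r):
            ¬(¬t ∧ r): β-rule — branch into ¬¬t  //  ¬r.
              branch 2.1.2.1 (add ¬¬t):
                ○ open, literals {p=1, r=0, t=1, u=1}.
              branch 2.1.2.2 (add ¬r):
                ○ open, literals {p=1, r=0, u=1}.
      branch 2.2 (add q):
        (p ∨ ¬r): β-rule — branch into p  //  ¬r.
          branch 2.2.1 (add p):
            ○ open, literals {p=1, q=1, u=1}.
          branch 2.2.2 (add ¬r):
            ○ open, literals {q=1, r=0, u=1}.
1 branch closed, 7 open.
Each open branch fixes some atoms; the unmentioned ones are free. Counting distinct full assignments: branch {p=0, q=1, u=1} (s, r, t) contributes 8 new; branch {p=1, t=1, u=1} (s, q, r) contributes 8 new; branch {p=1, r=0, u=1} (s, q, t) contributes 4 new; branch {p=1, r=0, t=1, u=1} (s, q) contributes 0 new; branch {p=1, r=0, u=1} (s, q, t) contributes 0 new; branch {p=1, q=1, u=1} (s, r, t) contributes 2 new; branch {q=1, r=0, u=1} (s, t, p) contributes 0 new. Total: 22.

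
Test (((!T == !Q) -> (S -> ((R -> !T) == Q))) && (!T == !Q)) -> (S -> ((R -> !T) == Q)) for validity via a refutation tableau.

Valid

Assume the negation and expand:
Initial set: {!((((!T == !Q) -> (S -> ((R -> !T) == Q))) && (!T == !Q)) -> (S -> ((R -> !T) == Q)))}.
!((((!T == !Q) -> (S -> ((R -> !T) == Q))) && (!T == !Q)) -> (S -> ((R -> !T) == Q))): α-rule — add (((!T == !Q) -> (S -> ((R -> !T) == Q))) && (!T == !Q)), !(S -> ((R -> !T) == Q)).
(((!T == !Q) -> (S -> ((R -> !T) == Q))) && (!T == !Q)): α-rule — add ((!T == !Q) -> (S -> ((R -> !T) == Q))), (!T == !Q).
!(S -> ((R -> !T) == Q)): α-rule — add S, !((R -> !T) == Q).
((!T == !Q) -> (S -> ((R -> !T) == Q))): β-rule — branch into !(!T == !Q)  //  (S -> ((R -> !T) == Q)).
  branch 1 (add !(!T == !Q)):
    (!T == !Q): β-rule — branch into !T, !Q  //  !!T, !!Q.
      branch 1.1 (add !T, !Q):
        !((R -> !T) == Q): β-rule — branch into (R -> !T), !Q  //  !(R -> !T), Q.
          branch 1.1.1 (add (R -> !T), !Q):
            !(!T == !Q): β-rule — branch into !T, !!Q  //  !!T, !Q.
              branch 1.1.1.1 (add !T, !!Q):
                × closes — contains both Q and !Q.
              branch 1.1.1.2 (add !!T, !Q):
                × closes — contains both T and !T.
          branch 1.1.2 (add !(R -> !T), Q):
            × closes — contains both Q and !Q.
      branch 1.2 (add !!T, !!Q):
        !((R -> !T) == Q): β-rule — branch into (R -> !T), !Q  //  !(R -> !T), Q.
          branch 1.2.1 (add (R -> !T), !Q):
            × closes — contains both Q and !Q.
          branch 1.2.2 (add !(R -> !T), Q):
            !(R -> !T): α-rule — add R, !!T.
            !(!T == !Q): β-rule — branch into !T, !!Q  //  !!T, !Q.
              branch 1.2.2.1 (add !T, !!Q):
                × closes — contains both T and !T.
              branch 1.2.2.2 (add !!T, !Q):
                × closes — contains both Q and !Q.
  branch 2 (add (S -> ((R -> !T) == Q))):
    (!T == !Q): β-rule — branch into !T, !Q  //  !!T, !!Q.
      branch 2.1 (add !T, !Q):
        !((R -> !T) == Q): β-rule — branch into (R -> !T), !Q  //  !(R -> !T), Q.
          branch 2.1.1 (add (R -> !T), !Q):
            (S -> ((R -> !T) == Q)): β-rule — branch into !S  //  ((R -> !T) == Q).
              branch 2.1.1.1 (add !S):
                × closes — contains both S and !S.
              branch 2.1.1.2 (add ((R -> !T) == Q)):
                (R -> !T): β-rule — branch into !R  //  !T.
                  branch 2.1.1.2.1 (add !R):
                    ((R -> !T) == Q): β-rule — branch into (R -> !T), Q  //  !(R -> !T), !Q.
                      branch 2.1.1.2.1.1 (add (R -> !T), Q):
                        × closes — contains both Q and !Q.
                      branch 2.1.1.2.1.2 (add !(R -> !T), !Q):
                        !(R -> !T): α-rule — add R, !!T.
                        × closes — contains both R and !R.
                  branch 2.1.1.2.2 (add !T):
                    ((R -> !T) == Q): β-rule — branch into (R -> !T), Q  //  !(R -> !T), !Q.
                      branch 2.1.1.2.2.1 (add (R -> !T), Q):
                        × closes — contains both Q and !Q.
                      branch 2.1.1.2.2.2 (add !(R -> !T), !Q):
                        !(R -> !T): α-rule — add R, !!T.
                        × closes — contains both T and !T.
          branch 2.1.2 (add !(R -> !T), Q):
            × closes — contains both Q and !Q.
      branch 2.2 (add !!T, !!Q):
        !((R -> !T) == Q): β-rule — branch into (R -> !T), !Q  //  !(R -> !T), Q.
          branch 2.2.1 (add (R -> !T), !Q):
            × closes — contains both Q and !Q.
          branch 2.2.2 (add !(R -> !T), Q):
            !(R -> !T): α-rule — add R, !!T.
            (S -> ((R -> !T) == Q)): β-rule — branch into !S  //  ((R -> !T) == Q).
              branch 2.2.2.1 (add !S):
                × closes — contains both S and !S.
              branch 2.2.2.2 (add ((R -> !T) == Q)):
                ((R -> !T) == Q): β-rule — branch into (R -> !T), Q  //  !(R -> !T), !Q.
                  branch 2.2.2.2.1 (add (R -> !T), Q):
                    (R -> !T): β-rule — branch into !R  //  !T.
                      branch 2.2.2.2.1.1 (add !R):
                        × closes — contains both R and !R.
                      branch 2.2.2.2.1.2 (add !T):
                        × closes — contains both T and !T.
                  branch 2.2.2.2.2 (add !(R -> !T), !Q):
                    × closes — contains both Q and !Q.
All 17 branches close.
Every branch closed, so the negation is unsatisfiable and the formula is valid.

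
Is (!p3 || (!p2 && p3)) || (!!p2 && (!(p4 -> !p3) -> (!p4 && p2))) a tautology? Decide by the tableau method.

Assume the negation and expand:
Initial set: {!((!p3 || (!p2 && p3)) || (!!p2 && (!(p4 -> !p3) -> (!p4 && p2))))}.
!((!p3 || (!p2 && p3)) || (!!p2 && (!(p4 -> !p3) -> (!p4 && p2)))): α-rule — add !(!p3 || (!p2 && p3)), !(!!p2 && (!(p4 -> !p3) -> (!p4 && p2))).
!(!p3 || (!p2 && p3)): α-rule — add !!p3, !(!p2 && p3).
!(!!p2 && (!(p4 -> !p3) -> (!p4 && p2))): β-rule — branch into !!!p2  //  !(!(p4 -> !p3) -> (!p4 && p2)).
  branch 1 (add !!!p2):
    !!!p2: drop double negation, giving !p2.
    !(!p2 && p3): β-rule — branch into !!p2  //  !p3.
      branch 1.1 (add !!p2):
        × closes — contains both p2 and !p2.
      branch 1.2 (add !p3):
        × closes — contains both p3 and !p3.
  branch 2 (add !(!(p4 -> !p3) -> (!p4 && p2))):
    !(!(p4 -> !p3) -> (!p4 && p2)): α-rule — add !(p4 -> !p3), !(!p4 && p2).
    !(p4 -> !p3): α-rule — add p4, !!p3.
    !(!p2 && p3): β-rule — branch into !!p2  //  !p3.
      branch 2.1 (add !!p2):
        !(!p4 && p2): β-rule — branch into !!p4  //  !p2.
          branch 2.1.1 (add !!p4):
            ○ open, literals {p2=1, p3=1, p4=1}.
          branch 2.1.2 (add !p2):
            × closes — contains both p2 and !p2.
      branch 2.2 (add !p3):
        × closes — contains both p3 and !p3.
4 branches closed, 1 open.
An open branch gives a countermodel: p2=1, p3=1, p4=1 (unmentioned atoms arbitrary); under it the original formula is false.

Not valid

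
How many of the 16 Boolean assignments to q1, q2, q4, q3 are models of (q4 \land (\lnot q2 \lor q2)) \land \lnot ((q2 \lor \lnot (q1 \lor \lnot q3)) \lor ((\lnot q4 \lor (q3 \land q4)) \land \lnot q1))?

3

Initial set: {((q4 \land (\lnot q2 \lor q2)) \land \lnot ((q2 \lor \lnot (q1 \lor \lnot q3)) \lor ((\lnot q4 \lor (q3 \land q4)) \land \lnot q1)))}.
((q4 \land (\lnot q2 \lor q2)) \land \lnot ((q2 \lor \lnot (q1 \lor \lnot q3)) \lor ((\lnot q4 \lor (q3 \land q4)) \land \lnot q1))): α-rule — add (q4 \land (\lnot q2 \lor q2)), \lnot ((q2 \lor \lnot (q1 \lor \lnot q3)) \lor ((\lnot q4 \lor (q3 \land q4)) \land \lnot q1)).
(q4 \land (\lnot q2 \lor q2)): α-rule — add q4, (\lnot q2 \lor q2).
\lnot ((q2 \lor \lnot (q1 \lor \lnot q3)) \lor ((\lnot q4 \lor (q3 \land q4)) \land \lnot q1)): α-rule — add \lnot (q2 \lor \lnot (q1 \lor \lnot q3)), \lnot ((\lnot q4 \lor (q3 \land q4)) \land \lnot q1).
\lnot (q2 \lor \lnot (q1 \lor \lnot q3)): α-rule — add \lnot q2, \lnot \lnot (q1 \lor \lnot q3).
(\lnot q2 \lor q2): β-rule — branch into \lnot q2  //  q2.
  branch 1 (add \lnot q2):
    \lnot ((\lnot q4 \lor (q3 \land q4)) \land \lnot q1): β-rule — branch into \lnot (\lnot q4 \lor (q3 \land q4))  //  \lnot \lnot q1.
      branch 1.1 (add \lnot (\lnot q4 \lor (q3 \land q4))):
        \lnot (\lnot q4 \lor (q3 \land q4)): α-rule — add \lnot \lnot q4, \lnot (q3 \land q4).
        \lnot \lnot (q1 \lor \lnot q3): β-rule — branch into q1  //  \lnot q3.
          branch 1.1.1 (add q1):
            \lnot (q3 \land q4): β-rule — branch into \lnot q3  //  \lnot q4.
              branch 1.1.1.1 (add \lnot q3):
                ○ open, literals {q1=T, q2=F, q3=F, q4=T}.
              branch 1.1.1.2 (add \lnot q4):
                × closes — contains both q4 and \lnot q4.
          branch 1.1.2 (add \lnot q3):
            \lnot (q3 \land q4): β-rule — branch into \lnot q3  //  \lnot q4.
              branch 1.1.2.1 (add \lnot q3):
                ○ open, literals {q2=F, q3=F, q4=T}.
              branch 1.1.2.2 (add \lnot q4):
                × closes — contains both q4 and \lnot q4.
      branch 1.2 (add \lnot \lnot q1):
        \lnot \lnot (q1 \lor \lnot q3): β-rule — branch into q1  //  \lnot q3.
          branch 1.2.1 (add q1):
            ○ open, literals {q1=T, q2=F, q4=T}.
          branch 1.2.2 (add \lnot q3):
            ○ open, literals {q1=T, q2=F, q3=F, q4=T}.
  branch 2 (add q2):
    × closes — contains both q2 and \lnot q2.
3 branches closed, 4 open.
Each open branch fixes some atoms; the unmentioned ones are free. Counting distinct full assignments: branch {q1=T, q2=F, q3=F, q4=T} (none free) contributes 1 new; branch {q2=F, q3=F, q4=T} (q1) contributes 1 new; branch {q1=T, q2=F, q4=T} (q3) contributes 1 new; branch {q1=T, q2=F, q3=F, q4=T} (none free) contributes 0 new. Total: 3.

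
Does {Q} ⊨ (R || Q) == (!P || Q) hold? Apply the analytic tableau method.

Yes

Initial set: {Q; !((R || Q) == (!P || Q))}.
!((R || Q) == (!P || Q)): β-rule — branch into (R || Q), !(!P || Q)  //  !(R || Q), (!P || Q).
  branch 1 (add (R || Q), !(!P || Q)):
    !(!P || Q): α-rule — add !!P, !Q.
    × closes — contains both Q and !Q.
  branch 2 (add !(R || Q), (!P || Q)):
    !(R || Q): α-rule — add !R, !Q.
    × closes — contains both Q and !Q.
All 2 branches close.
Every branch closed, so the premises entail the conclusion.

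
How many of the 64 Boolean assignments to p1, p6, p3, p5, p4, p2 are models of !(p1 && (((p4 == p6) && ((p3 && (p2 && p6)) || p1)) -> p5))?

40

Initial set: {!(p1 && (((p4 == p6) && ((p3 && (p2 && p6)) || p1)) -> p5))}.
!(p1 && (((p4 == p6) && ((p3 && (p2 && p6)) || p1)) -> p5)): β-rule — branch into !p1  //  !(((p4 == p6) && ((p3 && (p2 && p6)) || p1)) -> p5).
  branch 1 (add !p1):
    ○ open, literals {p1=0}.
  branch 2 (add !(((p4 == p6) && ((p3 && (p2 && p6)) || p1)) -> p5)):
    !(((p4 == p6) && ((p3 && (p2 && p6)) || p1)) -> p5): α-rule — add ((p4 == p6) && ((p3 && (p2 && p6)) || p1)), !p5.
    ((p4 == p6) && ((p3 && (p2 && p6)) || p1)): α-rule — add (p4 == p6), ((p3 && (p2 && p6)) || p1).
    (p4 == p6): β-rule — branch into p4, p6  //  !p4, !p6.
      branch 2.1 (add p4, p6):
        ((p3 && (p2 && p6)) || p1): β-rule — branch into (p3 && (p2 && p6))  //  p1.
          branch 2.1.1 (add (p3 && (p2 && p6))):
            (p3 && (p2 && p6)): α-rule — add p3, (p2 && p6).
            (p2 && p6): α-rule — add p2, p6.
            ○ open, literals {p2=1, p3=1, p4=1, p5=0, p6=1}.
          branch 2.1.2 (add p1):
            ○ open, literals {p1=1, p4=1, p5=0, p6=1}.
      branch 2.2 (add !p4, !p6):
        ((p3 && (p2 && p6)) || p1): β-rule — branch into (p3 && (p2 && p6))  //  p1.
          branch 2.2.1 (add (p3 && (p2 && p6))):
            (p3 && (p2 && p6)): α-rule — add p3, (p2 && p6).
            (p2 && p6): α-rule — add p2, p6.
            × closes — contains both p6 and !p6.
          branch 2.2.2 (add p1):
            ○ open, literals {p1=1, p4=0, p5=0, p6=0}.
1 branch closed, 4 open.
Each open branch fixes some atoms; the unmentioned ones are free. Counting distinct full assignments: branch {p1=0} (p6, p3, p5, p4, p2) contributes 32 new; branch {p2=1, p3=1, p4=1, p5=0, p6=1} (p1) contributes 1 new; branch {p1=1, p4=1, p5=0, p6=1} (p3, p2) contributes 3 new; branch {p1=1, p4=0, p5=0, p6=0} (p3, p2) contributes 4 new. Total: 40.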